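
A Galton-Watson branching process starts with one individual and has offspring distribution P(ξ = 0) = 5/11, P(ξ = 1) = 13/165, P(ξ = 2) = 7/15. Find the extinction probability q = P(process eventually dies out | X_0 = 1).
q = 75/77

The pgf is f(s) = 5/11 + 13/165·s + 7/15·s². The extinction probability q is the smallest fixed point of f in [0, 1]. Setting s = f(s):
  7/15·s² + (13/165 − 1)·s + 5/11 = 0
  7/15·s² − (5/11 + 7/15)·s + 5/11 = 0
which factors as (s − 1)·(7/15·s − 5/11) = 0, giving roots s = 1 and s = (5/11)/(7/15) = 75/77.
Mean offspring μ = 13/165 + 2·7/15 = 167/165 > 1 (supercritical), so q < 1. The extinction probability is the smaller root: q = (5/11)/(7/15) = 75/77.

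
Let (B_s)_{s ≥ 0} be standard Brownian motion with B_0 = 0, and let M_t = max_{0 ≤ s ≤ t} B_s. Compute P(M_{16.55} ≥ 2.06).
P(M_{16.55} ≥ 2.06) = 2·P(B_{16.55} ≥ 2.06) = 2(1 − Φ(2.06/√16.55)) ≈ 0.6126

By the reflection principle for Brownian motion, P(M_t ≥ a) = 2 · P(B_t ≥ a) for a ≥ 0. Since B_t ~ N(0, t), P(B_t ≥ 2.06) = 1 − Φ(2.06/√t) = 1 − Φ(2.06/√16.55) = 1 − Φ(0.5064). So
  P(M_{16.55} ≥ 2.06) = 2(1 − Φ(0.5064)) ≈ 0.6126.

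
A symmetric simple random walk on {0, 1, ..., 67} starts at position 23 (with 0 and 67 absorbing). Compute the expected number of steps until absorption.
E[τ | X_0 = 23] = 1012

Let v_k = E[τ | X_0 = k]. Boundary: v_0 = v_67 = 0. Recurrence: v_k = 1 + (v_{k-1} + v_{k+1})/2 for 1 ≤ k ≤ 66. The particular solution to v_k − (v_{k-1} + v_{k+1})/2 = 1 is v_k = −k^2. Adding homogeneous solution A + B k and matching boundaries gives v_k = k (67 − k). Substituting k = 23: v_23 = 23 · 44 = 1012.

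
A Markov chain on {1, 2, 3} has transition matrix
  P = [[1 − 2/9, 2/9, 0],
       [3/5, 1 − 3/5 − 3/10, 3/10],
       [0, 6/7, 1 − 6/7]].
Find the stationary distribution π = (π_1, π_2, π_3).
π = (2/3, 20/81, 7/81)

This is a birth-death chain on three states, which satisfies detailed balance: π_1 · P_{12} = π_2 · P_{21} and π_2 · P_{23} = π_3 · P_{32}.
From π_1 · 2/9 = π_2 · 3/5: π_2/π_1 = (2/9)/(3/5) = 10/27.
From π_2 · 3/10 = π_3 · 6/7: π_3/π_2 = (3/10)/(6/7) = 7/20.
Take π_1 proportional to 1; then unnormalized π = (1, 10/27, 7/54). Normalize by dividing by the sum 3/2:
  π = (2/3, 20/81, 7/81).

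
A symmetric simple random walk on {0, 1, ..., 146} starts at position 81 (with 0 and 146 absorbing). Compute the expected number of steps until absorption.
E[τ | X_0 = 81] = 5265

Let v_k = E[τ | X_0 = k]. Boundary: v_0 = v_146 = 0. Recurrence: v_k = 1 + (v_{k-1} + v_{k+1})/2 for 1 ≤ k ≤ 145. The particular solution to v_k − (v_{k-1} + v_{k+1})/2 = 1 is v_k = −k^2. Adding homogeneous solution A + B k and matching boundaries gives v_k = k (146 − k). Substituting k = 81: v_81 = 81 · 65 = 5265.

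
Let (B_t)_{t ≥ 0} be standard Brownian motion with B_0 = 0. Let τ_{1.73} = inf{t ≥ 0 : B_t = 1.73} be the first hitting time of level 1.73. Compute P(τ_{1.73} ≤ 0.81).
P(τ_{1.73} ≤ 0.81) = 2(1 − Φ(1.73/√0.81)) = 2(1 − Φ(1.9222)) ≈ 0.0546

By the reflection principle for standard BM, P(τ_b ≤ t) = 2 · P(B_t ≥ b). Since B_t ~ N(0, t), P(B_t ≥ 1.73) = 1 − Φ(1.73/√t) = 1 − Φ(1.73/√0.81) = 1 − Φ(1.9222) ≈ 0.02729. Doubling: P(τ_{1.73} ≤ 0.81) ≈ 2 · 0.02729 = 0.05458 ≈ 0.0546.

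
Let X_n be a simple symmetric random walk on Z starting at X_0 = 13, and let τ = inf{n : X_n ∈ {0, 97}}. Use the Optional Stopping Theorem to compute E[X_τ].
E[X_τ] = 13

X_n is a martingale and τ is a bounded-mean stopping time (indeed τ is finite a.s. with bounded expectation since the walk is in a bounded region). By the OST, E[X_τ] = E[X_0] = 13. Equivalently: E[X_τ] = 97 · P(hit 97 first) + 0 · P(hit 0 first) = 97 · (13/97) = 13.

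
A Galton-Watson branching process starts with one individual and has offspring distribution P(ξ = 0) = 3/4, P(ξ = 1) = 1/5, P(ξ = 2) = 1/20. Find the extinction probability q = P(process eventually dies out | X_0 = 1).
q = 1

Mean offspring μ = 0·3/4 + 1·1/5 + 2·1/20 = 3/10 ≤ 1. For μ ≤ 1 with offspring not concentrated at 1, the Galton-Watson process goes extinct almost surely, so q = 1.
(Algebraic check: The pgf is f(s) = 3/4 + 1/5·s + 1/20·s². The extinction probability q is the smallest fixed point of f in [0, 1]. Setting s = f(s):
  1/20·s² + (1/5 − 1)·s + 3/4 = 0
  1/20·s² − (3/4 + 1/20)·s + 3/4 = 0
which factors as (s − 1)·(1/20·s − 3/4) = 0, giving roots s = 1 and s = (3/4)/(1/20) = 15. Since 15 ≥ 1, the smallest root in [0, 1] is s = 1.)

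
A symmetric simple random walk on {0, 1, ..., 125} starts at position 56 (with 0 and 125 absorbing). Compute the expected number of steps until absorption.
E[τ | X_0 = 56] = 3864

Let v_k = E[τ | X_0 = k]. Boundary: v_0 = v_125 = 0. Recurrence: v_k = 1 + (v_{k-1} + v_{k+1})/2 for 1 ≤ k ≤ 124. The particular solution to v_k − (v_{k-1} + v_{k+1})/2 = 1 is v_k = −k^2. Adding homogeneous solution A + B k and matching boundaries gives v_k = k (125 − k). Substituting k = 56: v_56 = 56 · 69 = 3864.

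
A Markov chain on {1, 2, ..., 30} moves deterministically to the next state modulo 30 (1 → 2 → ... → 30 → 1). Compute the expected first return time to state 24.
E[T_24 | X_0 = 24] = 30

The chain cycles deterministically, so starting at state 24 it returns in exactly 30 steps. Equivalently, the stationary distribution is uniform π_j = 1/30 for every state j, so by Kac's formula E[T_24] = 1/π_24 = 30.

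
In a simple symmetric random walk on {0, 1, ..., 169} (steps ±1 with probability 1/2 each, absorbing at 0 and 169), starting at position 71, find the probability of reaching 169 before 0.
P(hit 169 before 0) = 71/169

Let u_k = P(hit 169 before 0 | start at k). Then u_0 = 0, u_169 = 1, and u_k = u_{k-1}/2 + u_{k+1}/2 for 1 ≤ k ≤ 168. This harmonic recurrence is solved by u_k = k/169, giving u_71 = 71/169.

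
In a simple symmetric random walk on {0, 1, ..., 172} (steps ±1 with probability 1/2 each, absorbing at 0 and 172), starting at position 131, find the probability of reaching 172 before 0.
P(hit 172 before 0) = 131/172

Let u_k = P(hit 172 before 0 | start at k). Then u_0 = 0, u_172 = 1, and u_k = u_{k-1}/2 + u_{k+1}/2 for 1 ≤ k ≤ 171. This harmonic recurrence is solved by u_k = k/172, giving u_131 = 131/172.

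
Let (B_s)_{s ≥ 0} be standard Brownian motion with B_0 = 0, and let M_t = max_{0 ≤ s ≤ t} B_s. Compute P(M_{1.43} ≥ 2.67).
P(M_{1.43} ≥ 2.67) = 2·P(B_{1.43} ≥ 2.67) = 2(1 − Φ(2.67/√1.43)) ≈ 0.0256

By the reflection principle for Brownian motion, P(M_t ≥ a) = 2 · P(B_t ≥ a) for a ≥ 0. Since B_t ~ N(0, t), P(B_t ≥ 2.67) = 1 − Φ(2.67/√t) = 1 − Φ(2.67/√1.43) = 1 − Φ(2.2328). So
  P(M_{1.43} ≥ 2.67) = 2(1 − Φ(2.2328)) ≈ 0.0256.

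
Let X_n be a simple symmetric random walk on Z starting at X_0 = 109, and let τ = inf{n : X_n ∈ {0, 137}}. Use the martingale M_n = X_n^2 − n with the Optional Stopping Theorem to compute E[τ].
E[τ] = 3052

M_n = X_n^2 − n is a martingale (since E[X_{n+1}^2 | F_n] = X_n^2 + 1). By OST (τ has finite mean in a bounded region), E[M_τ] = E[M_0] = X_0^2 − 0 = 109^2 = 11881. Also E[M_τ] = E[X_τ^2] − E[τ]. The walk exits at 0 or 137, with P(hit 137 first) = 109/137, so E[X_τ^2] = 137^2 · 109/137 + 0 = 14933. Thus E[τ] = E[X_τ^2] − E[M_τ] = 14933 − 11881 = 3052 = 109(137 − 109) = 3052.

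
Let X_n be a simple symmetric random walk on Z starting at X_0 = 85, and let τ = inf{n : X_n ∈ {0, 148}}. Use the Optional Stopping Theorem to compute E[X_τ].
E[X_τ] = 85

X_n is a martingale and τ is a bounded-mean stopping time (indeed τ is finite a.s. with bounded expectation since the walk is in a bounded region). By the OST, E[X_τ] = E[X_0] = 85. Equivalently: E[X_τ] = 148 · P(hit 148 first) + 0 · P(hit 0 first) = 148 · (85/148) = 85.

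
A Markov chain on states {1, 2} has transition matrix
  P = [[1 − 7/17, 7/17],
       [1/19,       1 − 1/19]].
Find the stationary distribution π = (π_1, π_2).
π_1 = 17/150, π_2 = 133/150

Solve πP = π with π_1 + π_2 = 1. From πP = π: π_1 · (1 − 7/17) + π_2 · 1/19 = π_1 ⇒ π_2 · 1/19 = π_1 · 7/17 ⇒ π_2/π_1 = (7/17)/(1/19) = 133/17. Together with π_1 + π_2 = 1:
  π_1 = (1/19)/(7/17 + 1/19) = (1/19)/(150/323) = 17/150,
  π_2 = (7/17)/(7/17 + 1/19) = (7/17)/(150/323) = 133/150.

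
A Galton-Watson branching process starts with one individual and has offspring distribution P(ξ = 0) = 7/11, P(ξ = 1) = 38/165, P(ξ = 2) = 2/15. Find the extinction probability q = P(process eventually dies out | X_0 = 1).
q = 1

Mean offspring μ = 0·7/11 + 1·38/165 + 2·2/15 = 82/165 ≤ 1. For μ ≤ 1 with offspring not concentrated at 1, the Galton-Watson process goes extinct almost surely, so q = 1.
(Algebraic check: The pgf is f(s) = 7/11 + 38/165·s + 2/15·s². The extinction probability q is the smallest fixed point of f in [0, 1]. Setting s = f(s):
  2/15·s² + (38/165 − 1)·s + 7/11 = 0
  2/15·s² − (7/11 + 2/15)·s + 7/11 = 0
which factors as (s − 1)·(2/15·s − 7/11) = 0, giving roots s = 1 and s = (7/11)/(2/15) = 105/22. Since 105/22 ≥ 1, the smallest root in [0, 1] is s = 1.)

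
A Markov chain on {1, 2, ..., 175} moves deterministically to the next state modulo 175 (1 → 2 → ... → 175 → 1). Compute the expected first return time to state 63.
E[T_63 | X_0 = 63] = 175

The chain cycles deterministically, so starting at state 63 it returns in exactly 175 steps. Equivalently, the stationary distribution is uniform π_j = 1/175 for every state j, so by Kac's formula E[T_63] = 1/π_63 = 175.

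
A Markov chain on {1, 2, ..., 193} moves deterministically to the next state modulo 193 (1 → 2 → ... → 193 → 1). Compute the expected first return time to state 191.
E[T_191 | X_0 = 191] = 193

The chain cycles deterministically, so starting at state 191 it returns in exactly 193 steps. Equivalently, the stationary distribution is uniform π_j = 1/193 for every state j, so by Kac's formula E[T_191] = 1/π_191 = 193.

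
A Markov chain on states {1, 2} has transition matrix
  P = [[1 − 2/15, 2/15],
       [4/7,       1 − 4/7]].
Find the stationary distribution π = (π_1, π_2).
π_1 = 30/37, π_2 = 7/37

Solve πP = π with π_1 + π_2 = 1. From πP = π: π_1 · (1 − 2/15) + π_2 · 4/7 = π_1 ⇒ π_2 · 4/7 = π_1 · 2/15 ⇒ π_2/π_1 = (2/15)/(4/7) = 7/30. Together with π_1 + π_2 = 1:
  π_1 = (4/7)/(2/15 + 4/7) = (4/7)/(74/105) = 30/37,
  π_2 = (2/15)/(2/15 + 4/7) = (2/15)/(74/105) = 7/37.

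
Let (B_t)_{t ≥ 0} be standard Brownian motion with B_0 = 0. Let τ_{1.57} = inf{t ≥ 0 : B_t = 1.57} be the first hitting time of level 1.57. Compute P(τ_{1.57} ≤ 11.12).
P(τ_{1.57} ≤ 11.12) = 2(1 − Φ(1.57/√11.12)) = 2(1 − Φ(0.4708)) ≈ 0.6378

By the reflection principle for standard BM, P(τ_b ≤ t) = 2 · P(B_t ≥ b). Since B_t ~ N(0, t), P(B_t ≥ 1.57) = 1 − Φ(1.57/√t) = 1 − Φ(1.57/√11.12) = 1 − Φ(0.4708) ≈ 0.31889. Doubling: P(τ_{1.57} ≤ 11.12) ≈ 2 · 0.31889 = 0.63778 ≈ 0.6378.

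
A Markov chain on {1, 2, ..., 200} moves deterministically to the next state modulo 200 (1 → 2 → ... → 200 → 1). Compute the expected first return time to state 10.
E[T_10 | X_0 = 10] = 200

The chain cycles deterministically, so starting at state 10 it returns in exactly 200 steps. Equivalently, the stationary distribution is uniform π_j = 1/200 for every state j, so by Kac's formula E[T_10] = 1/π_10 = 200.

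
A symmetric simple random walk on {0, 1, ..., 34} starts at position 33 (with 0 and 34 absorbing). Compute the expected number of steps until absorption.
E[τ | X_0 = 33] = 33

Let v_k = E[τ | X_0 = k]. Boundary: v_0 = v_34 = 0. Recurrence: v_k = 1 + (v_{k-1} + v_{k+1})/2 for 1 ≤ k ≤ 33. The particular solution to v_k − (v_{k-1} + v_{k+1})/2 = 1 is v_k = −k^2. Adding homogeneous solution A + B k and matching boundaries gives v_k = k (34 − k). Substituting k = 33: v_33 = 33 · 1 = 33.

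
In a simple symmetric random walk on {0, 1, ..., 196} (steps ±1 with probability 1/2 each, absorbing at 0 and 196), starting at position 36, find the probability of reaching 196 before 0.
P(hit 196 before 0) = 36/196 = 9/49

Let u_k = P(hit 196 before 0 | start at k). Then u_0 = 0, u_196 = 1, and u_k = u_{k-1}/2 + u_{k+1}/2 for 1 ≤ k ≤ 195. This harmonic recurrence is solved by u_k = k/196, giving u_36 = 36/196 = 9/49.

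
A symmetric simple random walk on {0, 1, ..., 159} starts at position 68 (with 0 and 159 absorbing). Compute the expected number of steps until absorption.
E[τ | X_0 = 68] = 6188

Let v_k = E[τ | X_0 = k]. Boundary: v_0 = v_159 = 0. Recurrence: v_k = 1 + (v_{k-1} + v_{k+1})/2 for 1 ≤ k ≤ 158. The particular solution to v_k − (v_{k-1} + v_{k+1})/2 = 1 is v_k = −k^2. Adding homogeneous solution A + B k and matching boundaries gives v_k = k (159 − k). Substituting k = 68: v_68 = 68 · 91 = 6188.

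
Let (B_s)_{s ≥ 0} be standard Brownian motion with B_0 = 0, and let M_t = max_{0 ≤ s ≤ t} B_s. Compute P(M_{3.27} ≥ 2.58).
P(M_{3.27} ≥ 2.58) = 2·P(B_{3.27} ≥ 2.58) = 2(1 − Φ(2.58/√3.27)) ≈ 0.1537

By the reflection principle for Brownian motion, P(M_t ≥ a) = 2 · P(B_t ≥ a) for a ≥ 0. Since B_t ~ N(0, t), P(B_t ≥ 2.58) = 1 − Φ(2.58/√t) = 1 − Φ(2.58/√3.27) = 1 − Φ(1.4267). So
  P(M_{3.27} ≥ 2.58) = 2(1 − Φ(1.4267)) ≈ 0.1537.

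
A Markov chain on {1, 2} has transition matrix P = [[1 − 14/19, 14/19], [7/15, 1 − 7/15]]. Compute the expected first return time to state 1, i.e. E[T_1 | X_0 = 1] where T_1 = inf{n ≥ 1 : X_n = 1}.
E[T_1 | X_0 = 1] = 1/π_1 = 49/19

For an irreducible recurrent Markov chain with stationary distribution π, E[T_i | X_0 = i] = 1/π_i (Kac's formula). Here π_1 = (7/15)/(14/19 + 7/15) = (7/15)/(343/285) = 19/49, so E[T_1 | X_0 = 1] = 1/π_1 = (14/19 + 7/15)/(7/15) = (343/285)/(7/15) = 49/19.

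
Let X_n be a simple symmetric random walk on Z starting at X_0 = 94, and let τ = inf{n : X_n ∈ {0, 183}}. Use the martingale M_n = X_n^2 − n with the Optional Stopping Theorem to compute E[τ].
E[τ] = 8366

M_n = X_n^2 − n is a martingale (since E[X_{n+1}^2 | F_n] = X_n^2 + 1). By OST (τ has finite mean in a bounded region), E[M_τ] = E[M_0] = X_0^2 − 0 = 94^2 = 8836. Also E[M_τ] = E[X_τ^2] − E[τ]. The walk exits at 0 or 183, with P(hit 183 first) = 94/183, so E[X_τ^2] = 183^2 · 94/183 + 0 = 17202. Thus E[τ] = E[X_τ^2] − E[M_τ] = 17202 − 8836 = 8366 = 94(183 − 94) = 8366.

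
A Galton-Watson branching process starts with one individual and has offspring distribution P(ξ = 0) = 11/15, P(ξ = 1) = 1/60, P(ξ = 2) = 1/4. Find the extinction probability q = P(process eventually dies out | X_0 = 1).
q = 1

Mean offspring μ = 0·11/15 + 1·1/60 + 2·1/4 = 31/60 ≤ 1. For μ ≤ 1 with offspring not concentrated at 1, the Galton-Watson process goes extinct almost surely, so q = 1.
(Algebraic check: The pgf is f(s) = 11/15 + 1/60·s + 1/4·s². The extinction probability q is the smallest fixed point of f in [0, 1]. Setting s = f(s):
  1/4·s² + (1/60 − 1)·s + 11/15 = 0
  1/4·s² − (11/15 + 1/4)·s + 11/15 = 0
which factors as (s − 1)·(1/4·s − 11/15) = 0, giving roots s = 1 and s = (11/15)/(1/4) = 44/15. Since 44/15 ≥ 1, the smallest root in [0, 1] is s = 1.)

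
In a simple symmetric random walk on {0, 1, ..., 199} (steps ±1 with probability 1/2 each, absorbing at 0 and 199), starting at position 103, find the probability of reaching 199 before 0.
P(hit 199 before 0) = 103/199

Let u_k = P(hit 199 before 0 | start at k). Then u_0 = 0, u_199 = 1, and u_k = u_{k-1}/2 + u_{k+1}/2 for 1 ≤ k ≤ 198. This harmonic recurrence is solved by u_k = k/199, giving u_103 = 103/199.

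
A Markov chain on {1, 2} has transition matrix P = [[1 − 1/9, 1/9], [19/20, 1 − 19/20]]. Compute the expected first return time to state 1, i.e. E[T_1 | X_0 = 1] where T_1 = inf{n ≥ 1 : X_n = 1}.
E[T_1 | X_0 = 1] = 1/π_1 = 191/171

For an irreducible recurrent Markov chain with stationary distribution π, E[T_i | X_0 = i] = 1/π_i (Kac's formula). Here π_1 = (19/20)/(1/9 + 19/20) = (19/20)/(191/180) = 171/191, so E[T_1 | X_0 = 1] = 1/π_1 = (1/9 + 19/20)/(19/20) = (191/180)/(19/20) = 191/171.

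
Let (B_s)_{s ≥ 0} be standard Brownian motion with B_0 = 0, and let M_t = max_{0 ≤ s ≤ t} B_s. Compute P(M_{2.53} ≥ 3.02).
P(M_{2.53} ≥ 3.02) = 2·P(B_{2.53} ≥ 3.02) = 2(1 − Φ(3.02/√2.53)) ≈ 0.0576

By the reflection principle for Brownian motion, P(M_t ≥ a) = 2 · P(B_t ≥ a) for a ≥ 0. Since B_t ~ N(0, t), P(B_t ≥ 3.02) = 1 − Φ(3.02/√t) = 1 − Φ(3.02/√2.53) = 1 − Φ(1.8987). So
  P(M_{2.53} ≥ 3.02) = 2(1 − Φ(1.8987)) ≈ 0.0576.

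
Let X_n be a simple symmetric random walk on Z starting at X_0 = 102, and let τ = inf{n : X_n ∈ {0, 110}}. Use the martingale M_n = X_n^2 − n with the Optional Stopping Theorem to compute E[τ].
E[τ] = 816

M_n = X_n^2 − n is a martingale (since E[X_{n+1}^2 | F_n] = X_n^2 + 1). By OST (τ has finite mean in a bounded region), E[M_τ] = E[M_0] = X_0^2 − 0 = 102^2 = 10404. Also E[M_τ] = E[X_τ^2] − E[τ]. The walk exits at 0 or 110, with P(hit 110 first) = 102/110, so E[X_τ^2] = 110^2 · 102/110 + 0 = 11220. Thus E[τ] = E[X_τ^2] − E[M_τ] = 11220 − 10404 = 816 = 102(110 − 102) = 816.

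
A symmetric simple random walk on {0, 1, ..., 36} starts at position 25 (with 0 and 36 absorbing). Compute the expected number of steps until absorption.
E[τ | X_0 = 25] = 275

Let v_k = E[τ | X_0 = k]. Boundary: v_0 = v_36 = 0. Recurrence: v_k = 1 + (v_{k-1} + v_{k+1})/2 for 1 ≤ k ≤ 35. The particular solution to v_k − (v_{k-1} + v_{k+1})/2 = 1 is v_k = −k^2. Adding homogeneous solution A + B k and matching boundaries gives v_k = k (36 − k). Substituting k = 25: v_25 = 25 · 11 = 275.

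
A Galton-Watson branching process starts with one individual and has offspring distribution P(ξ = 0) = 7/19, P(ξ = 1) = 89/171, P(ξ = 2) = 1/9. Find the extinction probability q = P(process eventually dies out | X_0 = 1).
q = 1

Mean offspring μ = 0·7/19 + 1·89/171 + 2·1/9 = 127/171 ≤ 1. For μ ≤ 1 with offspring not concentrated at 1, the Galton-Watson process goes extinct almost surely, so q = 1.
(Algebraic check: The pgf is f(s) = 7/19 + 89/171·s + 1/9·s². The extinction probability q is the smallest fixed point of f in [0, 1]. Setting s = f(s):
  1/9·s² + (89/171 − 1)·s + 7/19 = 0
  1/9·s² − (7/19 + 1/9)·s + 7/19 = 0
which factors as (s − 1)·(1/9·s − 7/19) = 0, giving roots s = 1 and s = (7/19)/(1/9) = 63/19. Since 63/19 ≥ 1, the smallest root in [0, 1] is s = 1.)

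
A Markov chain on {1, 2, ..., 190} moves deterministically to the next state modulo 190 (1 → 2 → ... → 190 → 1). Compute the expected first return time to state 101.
E[T_101 | X_0 = 101] = 190

The chain cycles deterministically, so starting at state 101 it returns in exactly 190 steps. Equivalently, the stationary distribution is uniform π_j = 1/190 for every state j, so by Kac's formula E[T_101] = 1/π_101 = 190.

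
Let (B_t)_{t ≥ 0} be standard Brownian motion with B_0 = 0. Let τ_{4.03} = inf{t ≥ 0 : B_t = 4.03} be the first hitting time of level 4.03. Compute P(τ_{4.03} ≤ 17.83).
P(τ_{4.03} ≤ 17.83) = 2(1 − Φ(4.03/√17.83)) = 2(1 − Φ(0.9544)) ≈ 0.3399

By the reflection principle for standard BM, P(τ_b ≤ t) = 2 · P(B_t ≥ b). Since B_t ~ N(0, t), P(B_t ≥ 4.03) = 1 − Φ(4.03/√t) = 1 − Φ(4.03/√17.83) = 1 − Φ(0.9544) ≈ 0.16994. Doubling: P(τ_{4.03} ≤ 17.83) ≈ 2 · 0.16994 = 0.33988 ≈ 0.3399.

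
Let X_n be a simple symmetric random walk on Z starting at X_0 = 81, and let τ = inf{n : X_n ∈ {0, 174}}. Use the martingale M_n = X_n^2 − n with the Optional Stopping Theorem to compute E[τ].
E[τ] = 7533

M_n = X_n^2 − n is a martingale (since E[X_{n+1}^2 | F_n] = X_n^2 + 1). By OST (τ has finite mean in a bounded region), E[M_τ] = E[M_0] = X_0^2 − 0 = 81^2 = 6561. Also E[M_τ] = E[X_τ^2] − E[τ]. The walk exits at 0 or 174, with P(hit 174 first) = 81/174, so E[X_τ^2] = 174^2 · 81/174 + 0 = 14094. Thus E[τ] = E[X_τ^2] − E[M_τ] = 14094 − 6561 = 7533 = 81(174 − 81) = 7533.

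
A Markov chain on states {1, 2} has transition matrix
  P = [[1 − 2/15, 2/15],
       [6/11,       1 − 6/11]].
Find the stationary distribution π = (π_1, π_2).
π_1 = 45/56, π_2 = 11/56

Solve πP = π with π_1 + π_2 = 1. From πP = π: π_1 · (1 − 2/15) + π_2 · 6/11 = π_1 ⇒ π_2 · 6/11 = π_1 · 2/15 ⇒ π_2/π_1 = (2/15)/(6/11) = 11/45. Together with π_1 + π_2 = 1:
  π_1 = (6/11)/(2/15 + 6/11) = (6/11)/(112/165) = 45/56,
  π_2 = (2/15)/(2/15 + 6/11) = (2/15)/(112/165) = 11/56.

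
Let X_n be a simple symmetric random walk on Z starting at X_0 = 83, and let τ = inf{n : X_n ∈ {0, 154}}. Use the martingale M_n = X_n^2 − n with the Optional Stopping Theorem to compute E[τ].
E[τ] = 5893

M_n = X_n^2 − n is a martingale (since E[X_{n+1}^2 | F_n] = X_n^2 + 1). By OST (τ has finite mean in a bounded region), E[M_τ] = E[M_0] = X_0^2 − 0 = 83^2 = 6889. Also E[M_τ] = E[X_τ^2] − E[τ]. The walk exits at 0 or 154, with P(hit 154 first) = 83/154, so E[X_τ^2] = 154^2 · 83/154 + 0 = 12782. Thus E[τ] = E[X_τ^2] − E[M_τ] = 12782 − 6889 = 5893 = 83(154 − 83) = 5893.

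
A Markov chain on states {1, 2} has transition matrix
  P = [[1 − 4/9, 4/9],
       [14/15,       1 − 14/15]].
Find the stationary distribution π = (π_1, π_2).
π_1 = 21/31, π_2 = 10/31

Solve πP = π with π_1 + π_2 = 1. From πP = π: π_1 · (1 − 4/9) + π_2 · 14/15 = π_1 ⇒ π_2 · 14/15 = π_1 · 4/9 ⇒ π_2/π_1 = (4/9)/(14/15) = 10/21. Together with π_1 + π_2 = 1:
  π_1 = (14/15)/(4/9 + 14/15) = (14/15)/(62/45) = 21/31,
  π_2 = (4/9)/(4/9 + 14/15) = (4/9)/(62/45) = 10/31.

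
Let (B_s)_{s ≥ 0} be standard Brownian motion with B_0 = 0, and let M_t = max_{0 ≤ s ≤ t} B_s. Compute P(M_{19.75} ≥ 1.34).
P(M_{19.75} ≥ 1.34) = 2·P(B_{19.75} ≥ 1.34) = 2(1 − Φ(1.34/√19.75)) ≈ 0.7630

By the reflection principle for Brownian motion, P(M_t ≥ a) = 2 · P(B_t ≥ a) for a ≥ 0. Since B_t ~ N(0, t), P(B_t ≥ 1.34) = 1 − Φ(1.34/√t) = 1 − Φ(1.34/√19.75) = 1 − Φ(0.3015). So
  P(M_{19.75} ≥ 1.34) = 2(1 − Φ(0.3015)) ≈ 0.7630.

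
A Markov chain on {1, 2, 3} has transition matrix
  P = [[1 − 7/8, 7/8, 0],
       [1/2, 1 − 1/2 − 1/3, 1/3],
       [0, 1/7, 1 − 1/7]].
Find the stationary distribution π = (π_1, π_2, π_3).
π = (6/41, 21/82, 49/82)

This is a birth-death chain on three states, which satisfies detailed balance: π_1 · P_{12} = π_2 · P_{21} and π_2 · P_{23} = π_3 · P_{32}.
From π_1 · 7/8 = π_2 · 1/2: π_2/π_1 = (7/8)/(1/2) = 7/4.
From π_2 · 1/3 = π_3 · 1/7: π_3/π_2 = (1/3)/(1/7) = 7/3.
Take π_1 proportional to 1; then unnormalized π = (1, 7/4, 49/12). Normalize by dividing by the sum 41/6:
  π = (6/41, 21/82, 49/82).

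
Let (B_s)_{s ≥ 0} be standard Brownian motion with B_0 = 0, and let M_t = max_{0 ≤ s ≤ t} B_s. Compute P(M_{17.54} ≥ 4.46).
P(M_{17.54} ≥ 4.46) = 2·P(B_{17.54} ≥ 4.46) = 2(1 − Φ(4.46/√17.54)) ≈ 0.2869

By the reflection principle for Brownian motion, P(M_t ≥ a) = 2 · P(B_t ≥ a) for a ≥ 0. Since B_t ~ N(0, t), P(B_t ≥ 4.46) = 1 − Φ(4.46/√t) = 1 − Φ(4.46/√17.54) = 1 − Φ(1.0649). So
  P(M_{17.54} ≥ 4.46) = 2(1 − Φ(1.0649)) ≈ 0.2869.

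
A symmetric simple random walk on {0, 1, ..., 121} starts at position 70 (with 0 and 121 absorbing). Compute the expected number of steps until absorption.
E[τ | X_0 = 70] = 3570

Let v_k = E[τ | X_0 = k]. Boundary: v_0 = v_121 = 0. Recurrence: v_k = 1 + (v_{k-1} + v_{k+1})/2 for 1 ≤ k ≤ 120. The particular solution to v_k − (v_{k-1} + v_{k+1})/2 = 1 is v_k = −k^2. Adding homogeneous solution A + B k and matching boundaries gives v_k = k (121 − k). Substituting k = 70: v_70 = 70 · 51 = 3570.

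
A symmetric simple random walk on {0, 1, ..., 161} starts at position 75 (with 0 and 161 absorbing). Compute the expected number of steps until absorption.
E[τ | X_0 = 75] = 6450

Let v_k = E[τ | X_0 = k]. Boundary: v_0 = v_161 = 0. Recurrence: v_k = 1 + (v_{k-1} + v_{k+1})/2 for 1 ≤ k ≤ 160. The particular solution to v_k − (v_{k-1} + v_{k+1})/2 = 1 is v_k = −k^2. Adding homogeneous solution A + B k and matching boundaries gives v_k = k (161 − k). Substituting k = 75: v_75 = 75 · 86 = 6450.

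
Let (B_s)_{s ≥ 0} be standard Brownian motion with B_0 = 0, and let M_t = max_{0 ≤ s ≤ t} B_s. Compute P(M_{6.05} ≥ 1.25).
P(M_{6.05} ≥ 1.25) = 2·P(B_{6.05} ≥ 1.25) = 2(1 − Φ(1.25/√6.05)) ≈ 0.6113

By the reflection principle for Brownian motion, P(M_t ≥ a) = 2 · P(B_t ≥ a) for a ≥ 0. Since B_t ~ N(0, t), P(B_t ≥ 1.25) = 1 − Φ(1.25/√t) = 1 − Φ(1.25/√6.05) = 1 − Φ(0.5082). So
  P(M_{6.05} ≥ 1.25) = 2(1 − Φ(0.5082)) ≈ 0.6113.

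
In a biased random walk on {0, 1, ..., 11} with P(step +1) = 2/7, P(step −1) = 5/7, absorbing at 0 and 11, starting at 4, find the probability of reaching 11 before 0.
P(hit 11 before 0) = (1 − (5/2)^4) / (1 − (5/2)^11) = 25984/16275359

Let u_k denote P(reach 11 before 0 | start at k). Boundary: u_0 = 0, u_11 = 1. Recurrence: u_k = 2/7·u_{k+1} + 5/7·u_{k-1} for 1 ≤ k ≤ 10. Try u_k = A + B·r^k with r = q/p = (5/7)/(2/7) = 5/2. Substitution satisfies the recurrence; boundary conditions give:
  u_k = (1 − r^k) / (1 − r^N) = (1 − (5/2)^4) / (1 − (5/2)^11) = 25984/16275359.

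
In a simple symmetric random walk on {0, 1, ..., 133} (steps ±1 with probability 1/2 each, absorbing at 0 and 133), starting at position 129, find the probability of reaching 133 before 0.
P(hit 133 before 0) = 129/133

Let u_k = P(hit 133 before 0 | start at k). Then u_0 = 0, u_133 = 1, and u_k = u_{k-1}/2 + u_{k+1}/2 for 1 ≤ k ≤ 132. This harmonic recurrence is solved by u_k = k/133, giving u_129 = 129/133.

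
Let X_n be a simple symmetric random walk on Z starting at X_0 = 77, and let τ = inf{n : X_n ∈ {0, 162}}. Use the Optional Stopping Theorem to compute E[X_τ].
E[X_τ] = 77

X_n is a martingale and τ is a bounded-mean stopping time (indeed τ is finite a.s. with bounded expectation since the walk is in a bounded region). By the OST, E[X_τ] = E[X_0] = 77. Equivalently: E[X_τ] = 162 · P(hit 162 first) + 0 · P(hit 0 first) = 162 · (77/162) = 77.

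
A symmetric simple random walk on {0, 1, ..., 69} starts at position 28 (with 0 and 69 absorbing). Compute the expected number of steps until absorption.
E[τ | X_0 = 28] = 1148

Let v_k = E[τ | X_0 = k]. Boundary: v_0 = v_69 = 0. Recurrence: v_k = 1 + (v_{k-1} + v_{k+1})/2 for 1 ≤ k ≤ 68. The particular solution to v_k − (v_{k-1} + v_{k+1})/2 = 1 is v_k = −k^2. Adding homogeneous solution A + B k and matching boundaries gives v_k = k (69 − k). Substituting k = 28: v_28 = 28 · 41 = 1148.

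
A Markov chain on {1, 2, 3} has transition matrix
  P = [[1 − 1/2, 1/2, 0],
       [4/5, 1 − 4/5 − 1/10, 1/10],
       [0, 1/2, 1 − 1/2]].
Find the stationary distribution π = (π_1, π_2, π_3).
π = (4/7, 5/14, 1/14)

This is a birth-death chain on three states, which satisfies detailed balance: π_1 · P_{12} = π_2 · P_{21} and π_2 · P_{23} = π_3 · P_{32}.
From π_1 · 1/2 = π_2 · 4/5: π_2/π_1 = (1/2)/(4/5) = 5/8.
From π_2 · 1/10 = π_3 · 1/2: π_3/π_2 = (1/10)/(1/2) = 1/5.
Take π_1 proportional to 1; then unnormalized π = (1, 5/8, 1/8). Normalize by dividing by the sum 7/4:
  π = (4/7, 5/14, 1/14).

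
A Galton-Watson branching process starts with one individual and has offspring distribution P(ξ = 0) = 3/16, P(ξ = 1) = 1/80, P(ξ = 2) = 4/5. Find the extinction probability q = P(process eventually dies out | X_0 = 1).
q = 15/64

The pgf is f(s) = 3/16 + 1/80·s + 4/5·s². The extinction probability q is the smallest fixed point of f in [0, 1]. Setting s = f(s):
  4/5·s² + (1/80 − 1)·s + 3/16 = 0
  4/5·s² − (3/16 + 4/5)·s + 3/16 = 0
which factors as (s − 1)·(4/5·s − 3/16) = 0, giving roots s = 1 and s = (3/16)/(4/5) = 15/64.
Mean offspring μ = 1/80 + 2·4/5 = 129/80 > 1 (supercritical), so q < 1. The extinction probability is the smaller root: q = (3/16)/(4/5) = 15/64.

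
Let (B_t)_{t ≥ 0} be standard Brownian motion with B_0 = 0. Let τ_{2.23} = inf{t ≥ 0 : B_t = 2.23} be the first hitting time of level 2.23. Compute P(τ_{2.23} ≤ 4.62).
P(τ_{2.23} ≤ 4.62) = 2(1 − Φ(2.23/√4.62)) = 2(1 − Φ(1.0375)) ≈ 0.2995

By the reflection principle for standard BM, P(τ_b ≤ t) = 2 · P(B_t ≥ b). Since B_t ~ N(0, t), P(B_t ≥ 2.23) = 1 − Φ(2.23/√t) = 1 − Φ(2.23/√4.62) = 1 − Φ(1.0375) ≈ 0.14975. Doubling: P(τ_{2.23} ≤ 4.62) ≈ 2 · 0.14975 = 0.29950 ≈ 0.2995.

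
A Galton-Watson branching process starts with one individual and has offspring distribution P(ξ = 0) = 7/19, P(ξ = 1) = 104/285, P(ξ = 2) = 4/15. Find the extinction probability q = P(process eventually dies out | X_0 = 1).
q = 1

Mean offspring μ = 0·7/19 + 1·104/285 + 2·4/15 = 256/285 ≤ 1. For μ ≤ 1 with offspring not concentrated at 1, the Galton-Watson process goes extinct almost surely, so q = 1.
(Algebraic check: The pgf is f(s) = 7/19 + 104/285·s + 4/15·s². The extinction probability q is the smallest fixed point of f in [0, 1]. Setting s = f(s):
  4/15·s² + (104/285 − 1)·s + 7/19 = 0
  4/15·s² − (7/19 + 4/15)·s + 7/19 = 0
which factors as (s − 1)·(4/15·s − 7/19) = 0, giving roots s = 1 and s = (7/19)/(4/15) = 105/76. Since 105/76 ≥ 1, the smallest root in [0, 1] is s = 1.)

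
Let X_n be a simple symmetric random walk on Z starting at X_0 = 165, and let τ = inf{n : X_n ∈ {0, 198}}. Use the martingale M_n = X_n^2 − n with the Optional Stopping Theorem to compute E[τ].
E[τ] = 5445

M_n = X_n^2 − n is a martingale (since E[X_{n+1}^2 | F_n] = X_n^2 + 1). By OST (τ has finite mean in a bounded region), E[M_τ] = E[M_0] = X_0^2 − 0 = 165^2 = 27225. Also E[M_τ] = E[X_τ^2] − E[τ]. The walk exits at 0 or 198, with P(hit 198 first) = 165/198, so E[X_τ^2] = 198^2 · 165/198 + 0 = 32670. Thus E[τ] = E[X_τ^2] − E[M_τ] = 32670 − 27225 = 5445 = 165(198 − 165) = 5445.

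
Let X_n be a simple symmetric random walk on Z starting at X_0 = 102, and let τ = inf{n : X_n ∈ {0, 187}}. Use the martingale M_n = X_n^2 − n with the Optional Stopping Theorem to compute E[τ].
E[τ] = 8670

M_n = X_n^2 − n is a martingale (since E[X_{n+1}^2 | F_n] = X_n^2 + 1). By OST (τ has finite mean in a bounded region), E[M_τ] = E[M_0] = X_0^2 − 0 = 102^2 = 10404. Also E[M_τ] = E[X_τ^2] − E[τ]. The walk exits at 0 or 187, with P(hit 187 first) = 102/187, so E[X_τ^2] = 187^2 · 102/187 + 0 = 19074. Thus E[τ] = E[X_τ^2] − E[M_τ] = 19074 − 10404 = 8670 = 102(187 − 102) = 8670.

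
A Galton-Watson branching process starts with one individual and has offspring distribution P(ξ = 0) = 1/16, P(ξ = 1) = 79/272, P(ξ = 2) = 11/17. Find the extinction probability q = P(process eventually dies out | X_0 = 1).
q = 17/176

The pgf is f(s) = 1/16 + 79/272·s + 11/17·s². The extinction probability q is the smallest fixed point of f in [0, 1]. Setting s = f(s):
  11/17·s² + (79/272 − 1)·s + 1/16 = 0
  11/17·s² − (1/16 + 11/17)·s + 1/16 = 0
which factors as (s − 1)·(11/17·s − 1/16) = 0, giving roots s = 1 and s = (1/16)/(11/17) = 17/176.
Mean offspring μ = 79/272 + 2·11/17 = 431/272 > 1 (supercritical), so q < 1. The extinction probability is the smaller root: q = (1/16)/(11/17) = 17/176.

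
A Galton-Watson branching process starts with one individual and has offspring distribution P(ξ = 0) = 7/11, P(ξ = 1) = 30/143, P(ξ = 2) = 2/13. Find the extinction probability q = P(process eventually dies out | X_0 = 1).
q = 1

Mean offspring μ = 0·7/11 + 1·30/143 + 2·2/13 = 74/143 ≤ 1. For μ ≤ 1 with offspring not concentrated at 1, the Galton-Watson process goes extinct almost surely, so q = 1.
(Algebraic check: The pgf is f(s) = 7/11 + 30/143·s + 2/13·s². The extinction probability q is the smallest fixed point of f in [0, 1]. Setting s = f(s):
  2/13·s² + (30/143 − 1)·s + 7/11 = 0
  2/13·s² − (7/11 + 2/13)·s + 7/11 = 0
which factors as (s − 1)·(2/13·s − 7/11) = 0, giving roots s = 1 and s = (7/11)/(2/13) = 91/22. Since 91/22 ≥ 1, the smallest root in [0, 1] is s = 1.)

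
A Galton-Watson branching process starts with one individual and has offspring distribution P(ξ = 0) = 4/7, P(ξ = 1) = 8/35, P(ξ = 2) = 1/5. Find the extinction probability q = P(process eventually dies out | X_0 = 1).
q = 1

Mean offspring μ = 0·4/7 + 1·8/35 + 2·1/5 = 22/35 ≤ 1. For μ ≤ 1 with offspring not concentrated at 1, the Galton-Watson process goes extinct almost surely, so q = 1.
(Algebraic check: The pgf is f(s) = 4/7 + 8/35·s + 1/5·s². The extinction probability q is the smallest fixed point of f in [0, 1]. Setting s = f(s):
  1/5·s² + (8/35 − 1)·s + 4/7 = 0
  1/5·s² − (4/7 + 1/5)·s + 4/7 = 0
which factors as (s − 1)·(1/5·s − 4/7) = 0, giving roots s = 1 and s = (4/7)/(1/5) = 20/7. Since 20/7 ≥ 1, the smallest root in [0, 1] is s = 1.)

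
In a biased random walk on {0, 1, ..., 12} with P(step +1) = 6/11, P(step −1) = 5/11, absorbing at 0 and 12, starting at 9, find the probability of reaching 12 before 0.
P(hit 12 before 0) = (1 − (5/6)^9) / (1 − (5/6)^12) = 19284696/21237821

Let u_k denote P(reach 12 before 0 | start at k). Boundary: u_0 = 0, u_12 = 1. Recurrence: u_k = 6/11·u_{k+1} + 5/11·u_{k-1} for 1 ≤ k ≤ 11. Try u_k = A + B·r^k with r = q/p = (5/11)/(6/11) = 5/6. Substitution satisfies the recurrence; boundary conditions give:
  u_k = (1 − r^k) / (1 − r^N) = (1 − (5/6)^9) / (1 − (5/6)^12) = 19284696/21237821.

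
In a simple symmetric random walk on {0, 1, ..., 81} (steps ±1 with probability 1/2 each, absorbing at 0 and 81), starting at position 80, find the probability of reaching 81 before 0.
P(hit 81 before 0) = 80/81

Let u_k = P(hit 81 before 0 | start at k). Then u_0 = 0, u_81 = 1, and u_k = u_{k-1}/2 + u_{k+1}/2 for 1 ≤ k ≤ 80. This harmonic recurrence is solved by u_k = k/81, giving u_80 = 80/81.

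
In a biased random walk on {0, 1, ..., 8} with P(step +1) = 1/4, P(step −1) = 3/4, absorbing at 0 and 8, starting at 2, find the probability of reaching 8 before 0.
P(hit 8 before 0) = (1 − (3)^2) / (1 − (3)^8) = 1/820

Let u_k denote P(reach 8 before 0 | start at k). Boundary: u_0 = 0, u_8 = 1. Recurrence: u_k = 1/4·u_{k+1} + 3/4·u_{k-1} for 1 ≤ k ≤ 7. Try u_k = A + B·r^k with r = q/p = (3/4)/(1/4) = 3. Substitution satisfies the recurrence; boundary conditions give:
  u_k = (1 − r^k) / (1 − r^N) = (1 − (3)^2) / (1 − (3)^8) = 1/820.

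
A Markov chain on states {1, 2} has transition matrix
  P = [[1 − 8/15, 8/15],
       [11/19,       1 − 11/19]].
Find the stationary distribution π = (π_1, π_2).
π_1 = 165/317, π_2 = 152/317

Solve πP = π with π_1 + π_2 = 1. From πP = π: π_1 · (1 − 8/15) + π_2 · 11/19 = π_1 ⇒ π_2 · 11/19 = π_1 · 8/15 ⇒ π_2/π_1 = (8/15)/(11/19) = 152/165. Together with π_1 + π_2 = 1:
  π_1 = (11/19)/(8/15 + 11/19) = (11/19)/(317/285) = 165/317,
  π_2 = (8/15)/(8/15 + 11/19) = (8/15)/(317/285) = 152/317.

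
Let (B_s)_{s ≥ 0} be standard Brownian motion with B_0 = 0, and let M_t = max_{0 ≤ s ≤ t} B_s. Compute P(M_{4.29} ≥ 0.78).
P(M_{4.29} ≥ 0.78) = 2·P(B_{4.29} ≥ 0.78) = 2(1 − Φ(0.78/√4.29)) ≈ 0.7065

By the reflection principle for Brownian motion, P(M_t ≥ a) = 2 · P(B_t ≥ a) for a ≥ 0. Since B_t ~ N(0, t), P(B_t ≥ 0.78) = 1 − Φ(0.78/√t) = 1 − Φ(0.78/√4.29) = 1 − Φ(0.3766). So
  P(M_{4.29} ≥ 0.78) = 2(1 − Φ(0.3766)) ≈ 0.7065.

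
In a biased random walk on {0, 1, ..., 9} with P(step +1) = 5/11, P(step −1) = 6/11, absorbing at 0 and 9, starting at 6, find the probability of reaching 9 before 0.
P(hit 9 before 0) = (1 − (6/5)^6) / (1 − (6/5)^9) = 42625/89281

Let u_k denote P(reach 9 before 0 | start at k). Boundary: u_0 = 0, u_9 = 1. Recurrence: u_k = 5/11·u_{k+1} + 6/11·u_{k-1} for 1 ≤ k ≤ 8. Try u_k = A + B·r^k with r = q/p = (6/11)/(5/11) = 6/5. Substitution satisfies the recurrence; boundary conditions give:
  u_k = (1 − r^k) / (1 − r^N) = (1 − (6/5)^6) / (1 − (6/5)^9) = 42625/89281.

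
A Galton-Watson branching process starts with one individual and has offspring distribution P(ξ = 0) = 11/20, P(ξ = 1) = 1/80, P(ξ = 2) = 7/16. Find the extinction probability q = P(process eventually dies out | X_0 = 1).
q = 1

Mean offspring μ = 0·11/20 + 1·1/80 + 2·7/16 = 71/80 ≤ 1. For μ ≤ 1 with offspring not concentrated at 1, the Galton-Watson process goes extinct almost surely, so q = 1.
(Algebraic check: The pgf is f(s) = 11/20 + 1/80·s + 7/16·s². The extinction probability q is the smallest fixed point of f in [0, 1]. Setting s = f(s):
  7/16·s² + (1/80 − 1)·s + 11/20 = 0
  7/16·s² − (11/20 + 7/16)·s + 11/20 = 0
which factors as (s − 1)·(7/16·s − 11/20) = 0, giving roots s = 1 and s = (11/20)/(7/16) = 44/35. Since 44/35 ≥ 1, the smallest root in [0, 1] is s = 1.)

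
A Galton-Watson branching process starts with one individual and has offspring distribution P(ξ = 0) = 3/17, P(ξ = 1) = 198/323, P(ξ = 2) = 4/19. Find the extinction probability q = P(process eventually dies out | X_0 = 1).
q = 57/68

The pgf is f(s) = 3/17 + 198/323·s + 4/19·s². The extinction probability q is the smallest fixed point of f in [0, 1]. Setting s = f(s):
  4/19·s² + (198/323 − 1)·s + 3/17 = 0
  4/19·s² − (3/17 + 4/19)·s + 3/17 = 0
which factors as (s − 1)·(4/19·s − 3/17) = 0, giving roots s = 1 and s = (3/17)/(4/19) = 57/68.
Mean offspring μ = 198/323 + 2·4/19 = 334/323 > 1 (supercritical), so q < 1. The extinction probability is the smaller root: q = (3/17)/(4/19) = 57/68.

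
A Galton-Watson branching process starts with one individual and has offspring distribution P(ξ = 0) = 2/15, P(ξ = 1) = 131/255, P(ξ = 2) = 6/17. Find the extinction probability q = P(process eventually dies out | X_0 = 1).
q = 17/45

The pgf is f(s) = 2/15 + 131/255·s + 6/17·s². The extinction probability q is the smallest fixed point of f in [0, 1]. Setting s = f(s):
  6/17·s² + (131/255 − 1)·s + 2/15 = 0
  6/17·s² − (2/15 + 6/17)·s + 2/15 = 0
which factors as (s − 1)·(6/17·s − 2/15) = 0, giving roots s = 1 and s = (2/15)/(6/17) = 17/45.
Mean offspring μ = 131/255 + 2·6/17 = 311/255 > 1 (supercritical), so q < 1. The extinction probability is the smaller root: q = (2/15)/(6/17) = 17/45.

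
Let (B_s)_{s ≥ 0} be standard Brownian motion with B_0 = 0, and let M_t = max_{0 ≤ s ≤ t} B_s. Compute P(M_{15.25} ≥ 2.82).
P(M_{15.25} ≥ 2.82) = 2·P(B_{15.25} ≥ 2.82) = 2(1 − Φ(2.82/√15.25)) ≈ 0.4702

By the reflection principle for Brownian motion, P(M_t ≥ a) = 2 · P(B_t ≥ a) for a ≥ 0. Since B_t ~ N(0, t), P(B_t ≥ 2.82) = 1 − Φ(2.82/√t) = 1 − Φ(2.82/√15.25) = 1 − Φ(0.7221). So
  P(M_{15.25} ≥ 2.82) = 2(1 − Φ(0.7221)) ≈ 0.4702.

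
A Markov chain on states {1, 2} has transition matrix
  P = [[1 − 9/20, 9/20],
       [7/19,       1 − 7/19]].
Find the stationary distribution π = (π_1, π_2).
π_1 = 140/311, π_2 = 171/311

Solve πP = π with π_1 + π_2 = 1. From πP = π: π_1 · (1 − 9/20) + π_2 · 7/19 = π_1 ⇒ π_2 · 7/19 = π_1 · 9/20 ⇒ π_2/π_1 = (9/20)/(7/19) = 171/140. Together with π_1 + π_2 = 1:
  π_1 = (7/19)/(9/20 + 7/19) = (7/19)/(311/380) = 140/311,
  π_2 = (9/20)/(9/20 + 7/19) = (9/20)/(311/380) = 171/311.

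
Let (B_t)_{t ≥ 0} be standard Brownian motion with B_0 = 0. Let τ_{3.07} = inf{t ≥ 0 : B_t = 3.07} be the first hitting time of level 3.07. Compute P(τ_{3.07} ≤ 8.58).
P(τ_{3.07} ≤ 8.58) = 2(1 − Φ(3.07/√8.58)) = 2(1 − Φ(1.0481)) ≈ 0.2946

By the reflection principle for standard BM, P(τ_b ≤ t) = 2 · P(B_t ≥ b). Since B_t ~ N(0, t), P(B_t ≥ 3.07) = 1 − Φ(3.07/√t) = 1 − Φ(3.07/√8.58) = 1 − Φ(1.0481) ≈ 0.14730. Doubling: P(τ_{3.07} ≤ 8.58) ≈ 2 · 0.14730 = 0.29460 ≈ 0.2946.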